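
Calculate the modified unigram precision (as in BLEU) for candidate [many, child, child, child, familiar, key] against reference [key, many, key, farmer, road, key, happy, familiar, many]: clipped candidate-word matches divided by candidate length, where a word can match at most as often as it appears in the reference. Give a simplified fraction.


Reference word counts: {'familiar': 1, 'farmer': 1, 'happy': 1, 'key': 3, 'many': 2, 'road': 1}
Checking each candidate word (with clipping):
  'many' -> in reference (ref count 2, used 1/2) -> match (matches: 1)
  'child' -> not in reference -> no match (matches: 1)
  'child' -> not in reference -> no match (matches: 1)
  'child' -> not in reference -> no match (matches: 1)
  'familiar' -> in reference (ref count 1, used 1/1) -> match (matches: 2)
  'key' -> in reference (ref count 3, used 1/3) -> match (matches: 3)
Clipped matches: 3, Candidate length: 6
Precision = 3/6 = 1/2

1/2


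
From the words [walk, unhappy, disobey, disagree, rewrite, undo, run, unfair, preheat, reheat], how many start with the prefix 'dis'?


Checking each word for prefix 'dis':
  'walk' -> no (count: 0)
  'unhappy' -> no (count: 0)
  'disobey' -> YES, starts with 'dis' (count: 1)
  'disagree' -> YES, starts with 'dis' (count: 2)
  'rewrite' -> no (count: 2)
  'undo' -> no (count: 2)
  'run' -> no (count: 2)
  'unfair' -> no (count: 2)
  'preheat' -> no (count: 2)
  'reheat' -> no (count: 2)
Total with prefix 'dis': 2

2


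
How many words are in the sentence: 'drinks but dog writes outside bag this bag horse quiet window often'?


Counting words by splitting on spaces:
  Word 1: 'drinks'
  Word 2: 'but'
  Word 3: 'dog'
  Word 4: 'writes'
  Word 5: 'outside'
  Word 6: 'bag'
  Word 7: 'this'
  Word 8: 'bag'
  Word 9: 'horse'
  Word 10: 'quiet'
  Word 11: 'window'
  Word 12: 'often'
Total words: 12

12


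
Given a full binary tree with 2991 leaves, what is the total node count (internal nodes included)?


Leaf nodes (terminals): 2991
Internal nodes = n - 1 = 2991 - 1 = 2990
Total = leaves + internal = 2991 + 2990 = 5981

5981


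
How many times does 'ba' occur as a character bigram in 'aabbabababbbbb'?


Scanning 'aabbabababbbbb' for bigram 'ba':
  Position 0: 'aa' -> no
  Position 1: 'ab' -> no
  Position 2: 'bb' -> no
  Position 3: 'ba' -> MATCH
  Position 4: 'ab' -> no
  Position 5: 'ba' -> MATCH
  Position 6: 'ab' -> no
  Position 7: 'ba' -> MATCH
  Position 8: 'ab' -> no
  Position 9: 'bb' -> no
  Position 10: 'bb' -> no
  Position 11: 'bb' -> no
  Position 12: 'bb' -> no
Total matches: 3

3


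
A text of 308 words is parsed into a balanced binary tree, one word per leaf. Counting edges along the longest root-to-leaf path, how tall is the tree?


In a balanced binary tree with n leaves the deepest leaf is ceil(log2(n)) edges below the root.
log2(308) = 8.2668
ceil(8.2668) = 9
height (edges) = 9

9


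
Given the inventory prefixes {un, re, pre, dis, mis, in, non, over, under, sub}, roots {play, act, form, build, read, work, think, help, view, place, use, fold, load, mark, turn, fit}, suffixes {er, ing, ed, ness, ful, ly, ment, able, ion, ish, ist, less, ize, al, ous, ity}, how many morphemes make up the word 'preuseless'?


Segmenting 'preuseless' against the inventory:
  'pre' -> prefix (morpheme 1)
  'use' -> root (morpheme 2)
  'less' -> suffix (morpheme 3)
Total morphemes: 3

3


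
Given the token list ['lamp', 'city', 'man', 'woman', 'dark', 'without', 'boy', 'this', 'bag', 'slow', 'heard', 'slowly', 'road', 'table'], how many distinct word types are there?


Listing all tokens and tracking unique types:
  Token 1: 'lamp' -> NEW (unique so far: 1)
  Token 2: 'city' -> NEW (unique so far: 2)
  Token 3: 'man' -> NEW (unique so far: 3)
  Token 4: 'woman' -> NEW (unique so far: 4)
  Token 5: 'dark' -> NEW (unique so far: 5)
  Token 6: 'without' -> NEW (unique so far: 6)
  Token 7: 'boy' -> NEW (unique so far: 7)
  Token 8: 'this' -> NEW (unique so far: 8)
  Token 9: 'bag' -> NEW (unique so far: 9)
  Token 10: 'slow' -> NEW (unique so far: 10)
  Token 11: 'heard' -> NEW (unique so far: 11)
  Token 12: 'slowly' -> NEW (unique so far: 12)
  Token 13: 'road' -> NEW (unique so far: 13)
  Token 14: 'table' -> NEW (unique so far: 14)
Unique types: ('bag', 'boy', 'city', 'dark', 'heard', 'lamp', 'man', 'road', 'slow', 'slowly', 'table', 'this', 'without', 'woman')
Vocabulary size: 14

14


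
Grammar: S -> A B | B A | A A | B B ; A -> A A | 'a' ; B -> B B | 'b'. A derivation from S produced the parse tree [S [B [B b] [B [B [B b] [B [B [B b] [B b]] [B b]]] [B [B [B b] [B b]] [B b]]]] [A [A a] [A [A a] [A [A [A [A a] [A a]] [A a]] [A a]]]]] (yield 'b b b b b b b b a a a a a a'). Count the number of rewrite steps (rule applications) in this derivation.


Every bracketed nonterminal node [X ...] in the tree is produced by exactly one rule application.
Reading the tree off as a leftmost derivation:
  Step 1: S  =>  B A   (applied S -> B A)
  Step 2: B A  =>  B B A   (applied B -> B B)
  Step 3: B B A  =>  b B A   (applied B -> b)
  Step 4: b B A  =>  b B B A   (applied B -> B B)
  Step 5: b B B A  =>  b B B B A   (applied B -> B B)
  Step 6: b B B B A  =>  b b B B A   (applied B -> b)
  Step 7: b b B B A  =>  b b B B B A   (applied B -> B B)
  Step 8: b b B B B A  =>  b b B B B B A   (applied B -> B B)
  Step 9: b b B B B B A  =>  b b b B B B A   (applied B -> b)
  Step 10: b b b B B B A  =>  b b b b B B A   (applied B -> b)
  Step 11: b b b b B B A  =>  b b b b b B A   (applied B -> b)
  Step 12: b b b b b B A  =>  b b b b b B B A   (applied B -> B B)
  Step 13: b b b b b B B A  =>  b b b b b B B B A   (applied B -> B B)
  Step 14: b b b b b B B B A  =>  b b b b b b B B A   (applied B -> b)
  Step 15: b b b b b b B B A  =>  b b b b b b b B A   (applied B -> b)
  Step 16: b b b b b b b B A  =>  b b b b b b b b A   (applied B -> b)
  Step 17: b b b b b b b b A  =>  b b b b b b b b A A   (applied A -> A A)
  Step 18: b b b b b b b b A A  =>  b b b b b b b b a A   (applied A -> a)
  Step 19: b b b b b b b b a A  =>  b b b b b b b b a A A   (applied A -> A A)
  Step 20: b b b b b b b b a A A  =>  b b b b b b b b a a A   (applied A -> a)
  Step 21: b b b b b b b b a a A  =>  b b b b b b b b a a A A   (applied A -> A A)
  Step 22: b b b b b b b b a a A A  =>  b b b b b b b b a a A A A   (applied A -> A A)
  Step 23: b b b b b b b b a a A A A  =>  b b b b b b b b a a A A A A   (applied A -> A A)
  Step 24: b b b b b b b b a a A A A A  =>  b b b b b b b b a a a A A A   (applied A -> a)
  Step 25: b b b b b b b b a a a A A A  =>  b b b b b b b b a a a a A A   (applied A -> a)
  Step 26: b b b b b b b b a a a a A A  =>  b b b b b b b b a a a a a A   (applied A -> a)
  Step 27: b b b b b b b b a a a a a A  =>  b b b b b b b b a a a a a a   (applied A -> a)
Final yield: b b b b b b b b a a a a a a
Total rewrite steps: 27

27


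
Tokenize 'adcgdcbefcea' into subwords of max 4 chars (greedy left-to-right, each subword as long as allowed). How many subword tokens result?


'adcgdcbefcea' has 12 characters.
Chunking with max size 4:
  Chunk 1: 'adcg' (positions 0-3)
  Chunk 2: 'dcbe' (positions 4-7)
  Chunk 3: 'fcea' (positions 8-11)
Total chunks: ceil(12 / 4) = 3

3


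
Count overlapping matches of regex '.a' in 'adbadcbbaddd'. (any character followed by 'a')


Pattern: .a means any character followed by 'a'.
Scanning 'adbadcbbaddd' position-by-position:
  Pos 0: window 'ad' -> no
  Pos 1: window 'db' -> no
  Pos 2: window 'ba' -> MATCH
  Pos 3: window 'ad' -> no
  Pos 4: window 'dc' -> no
  Pos 5: window 'cb' -> no
  Pos 6: window 'bb' -> no
  Pos 7: window 'ba' -> MATCH
  Pos 8: window 'ad' -> no
  Pos 9: window 'dd' -> no
  Pos 10: window 'dd' -> no
  Pos 11: window 'd' -> no
Total matches: 2

2


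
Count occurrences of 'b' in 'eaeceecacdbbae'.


Scanning 'eaeceecacdbbae' for 'b':
  Position 10: 'b' -> MATCH (count: 1)
  Position 11: 'b' -> MATCH (count: 2)
Total occurrences of 'b': 2

2


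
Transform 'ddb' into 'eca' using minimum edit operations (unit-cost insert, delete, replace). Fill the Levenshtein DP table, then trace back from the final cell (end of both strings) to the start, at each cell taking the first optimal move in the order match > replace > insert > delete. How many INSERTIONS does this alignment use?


Edit distance = 3. Backtracking from cell (3, 3) with preference match > replace > insert > delete,
then listing the resulting alignment 'ddb' -> 'eca' left to right:
  Step 1: replace d->e
  Step 2: replace d->c
  Step 3: replace b->a
Total insertions: 0

0


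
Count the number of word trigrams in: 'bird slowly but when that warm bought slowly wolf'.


Word trigrams from [9] words:
  Trigram 1: (bird slowly but)
  Trigram 2: (slowly but when)
  Trigram 3: (but when that)
  Trigram 4: (when that warm)
  Trigram 5: (that warm bought)
  Trigram 6: (warm bought slowly)
  Trigram 7: (bought slowly wolf)
Total word trigrams: 9 - 2 = 7

7


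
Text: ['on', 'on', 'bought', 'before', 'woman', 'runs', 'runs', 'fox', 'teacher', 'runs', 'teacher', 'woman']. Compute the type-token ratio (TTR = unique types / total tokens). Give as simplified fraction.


Tokens: 12
Unique types: ('before', 'bought', 'fox', 'on', 'runs', 'teacher', 'woman') = 7
TTR = 7/12
Already in lowest terms.

7/12


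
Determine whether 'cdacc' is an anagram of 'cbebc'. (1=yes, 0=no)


Sort characters of 'cdacc': 'acccd'
Sort characters of 'cbebc': 'bbcce'
Sorted forms differ -> they are NOT anagrams
Result: 0

0


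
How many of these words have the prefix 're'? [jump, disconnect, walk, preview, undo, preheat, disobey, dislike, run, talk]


Checking each word for prefix 're':
  'jump' -> no (count: 0)
  'disconnect' -> no (count: 0)
  'walk' -> no (count: 0)
  'preview' -> no (count: 0)
  'undo' -> no (count: 0)
  'preheat' -> no (count: 0)
  'disobey' -> no (count: 0)
  'dislike' -> no (count: 0)
  'run' -> no (count: 0)
  'talk' -> no (count: 0)
Total with prefix 're': 0

0


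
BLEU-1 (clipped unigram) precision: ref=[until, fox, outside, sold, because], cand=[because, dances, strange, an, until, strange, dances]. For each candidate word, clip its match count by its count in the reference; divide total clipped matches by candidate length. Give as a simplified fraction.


Reference word counts: {'because': 1, 'fox': 1, 'outside': 1, 'sold': 1, 'until': 1}
Checking each candidate word (with clipping):
  'because' -> in reference (ref count 1, used 1/1) -> match (matches: 1)
  'dances' -> not in reference -> no match (matches: 1)
  'strange' -> not in reference -> no match (matches: 1)
  'an' -> not in reference -> no match (matches: 1)
  'until' -> in reference (ref count 1, used 1/1) -> match (matches: 2)
  'strange' -> not in reference -> no match (matches: 2)
  'dances' -> not in reference -> no match (matches: 2)
Clipped matches: 2, Candidate length: 7
Precision = 2/7

2/7


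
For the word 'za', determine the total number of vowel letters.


Scanning each character of 'za':
  Position 1: 'z' -> consonant (running count: 0)
  Position 2: 'a' -> vowel (running count: 1)
Total vowels: 1

1


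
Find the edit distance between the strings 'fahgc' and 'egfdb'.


Building DP table for s1='fahgc' (len 5) and s2='egfdb' (len 5):
       e  g  f  d  b
    0  1  2  3  4  5
  f 1  1  2  2  3  4
  a 2  2  2  3  3  4
  h 3  3  3  3  4  4
  g 4  4  3  4  4  5
  c 5  5  4  4  5  5
Edit distance = dp[5][5] = 5

5


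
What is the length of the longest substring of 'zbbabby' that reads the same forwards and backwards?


Scanning 'zbbabby' for palindromic substrings.
Substring at positions 1-5: 'bbabb'.
Check: reverse('bbabb') = 'bbabb' -> palindrome confirmed.
Neighbouring characters ('z' / 'y') break symmetry, so it cannot extend further.
No longer palindromic substring exists; longest length = 5

5


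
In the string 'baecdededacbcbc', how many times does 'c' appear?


Scanning 'baecdededacbcbc' for 'c':
  Position 3: 'c' -> MATCH (count: 1)
  Position 10: 'c' -> MATCH (count: 2)
  Position 12: 'c' -> MATCH (count: 3)
  Position 14: 'c' -> MATCH (count: 4)
Total occurrences of 'c': 4

4


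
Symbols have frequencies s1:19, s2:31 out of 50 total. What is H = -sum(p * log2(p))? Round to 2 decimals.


Computing entropy H = -sum(p_i * log2(p_i)):
  s1: p = 19/50 = 0.3800, -p*log2(p) = 0.5305
  s2: p = 31/50 = 0.6200, -p*log2(p) = 0.4276
H = sum of terms = 0.9581
Rounded to 2 decimals: 0.96

0.96


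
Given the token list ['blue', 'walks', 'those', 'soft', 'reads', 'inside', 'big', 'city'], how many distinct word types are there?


Listing all tokens and tracking unique types:
  Token 1: 'blue' -> NEW (unique so far: 1)
  Token 2: 'walks' -> NEW (unique so far: 2)
  Token 3: 'those' -> NEW (unique so far: 3)
  Token 4: 'soft' -> NEW (unique so far: 4)
  Token 5: 'reads' -> NEW (unique so far: 5)
  Token 6: 'inside' -> NEW (unique so far: 6)
  Token 7: 'big' -> NEW (unique so far: 7)
  Token 8: 'city' -> NEW (unique so far: 8)
Unique types: ('big', 'blue', 'city', 'inside', 'reads', 'soft', 'those', 'walks')
Vocabulary size: 8

8


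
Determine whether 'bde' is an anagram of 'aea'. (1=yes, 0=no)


Sort characters of 'bde': 'bde'
Sort characters of 'aea': 'aae'
Sorted forms differ -> they are NOT anagrams
Result: 0

0


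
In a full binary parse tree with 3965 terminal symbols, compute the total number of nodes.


Leaf nodes (terminals): 3965
Internal nodes = n - 1 = 3965 - 1 = 3964
Total = leaves + internal = 3965 + 3964 = 7929

7929


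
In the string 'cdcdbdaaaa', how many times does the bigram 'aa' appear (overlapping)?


Scanning 'cdcdbdaaaa' for bigram 'aa':
  Position 0: 'cd' -> no
  Position 1: 'dc' -> no
  Position 2: 'cd' -> no
  Position 3: 'db' -> no
  Position 4: 'bd' -> no
  Position 5: 'da' -> no
  Position 6: 'aa' -> MATCH
  Position 7: 'aa' -> MATCH
  Position 8: 'aa' -> MATCH
Total matches: 3

3


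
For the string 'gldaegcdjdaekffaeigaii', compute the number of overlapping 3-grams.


String 'gldaegcdjdaekffaeigaii' has length L = 22.
Number of overlapping n-grams = L - n + 1
Substituting: 22 - 3 + 1 = 20

20


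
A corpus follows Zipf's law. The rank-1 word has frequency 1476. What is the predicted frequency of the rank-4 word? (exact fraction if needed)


Zipf's law: freq(rank) = f1 / rank
f1 = 1476, rank = 4
freq = 1476 / 4
= 369

369


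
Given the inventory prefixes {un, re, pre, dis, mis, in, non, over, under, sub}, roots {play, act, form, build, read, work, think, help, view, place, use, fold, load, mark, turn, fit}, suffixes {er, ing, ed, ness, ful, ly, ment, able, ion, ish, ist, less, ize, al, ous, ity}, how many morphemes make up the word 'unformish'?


Segmenting 'unformish' against the inventory:
  'un' -> prefix (morpheme 1)
  'form' -> root (morpheme 2)
  'ish' -> suffix (morpheme 3)
Total morphemes: 3

3


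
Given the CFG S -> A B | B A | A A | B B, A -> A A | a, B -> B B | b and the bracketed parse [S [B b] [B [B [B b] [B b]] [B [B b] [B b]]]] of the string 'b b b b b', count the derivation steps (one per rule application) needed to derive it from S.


Every bracketed nonterminal node [X ...] in the tree is produced by exactly one rule application.
Reading the tree off as a leftmost derivation:
  Step 1: S  =>  B B   (applied S -> B B)
  Step 2: B B  =>  b B   (applied B -> b)
  Step 3: b B  =>  b B B   (applied B -> B B)
  Step 4: b B B  =>  b B B B   (applied B -> B B)
  Step 5: b B B B  =>  b b B B   (applied B -> b)
  Step 6: b b B B  =>  b b b B   (applied B -> b)
  Step 7: b b b B  =>  b b b B B   (applied B -> B B)
  Step 8: b b b B B  =>  b b b b B   (applied B -> b)
  Step 9: b b b b B  =>  b b b b b   (applied B -> b)
Final yield: b b b b b
Total rewrite steps: 9

9


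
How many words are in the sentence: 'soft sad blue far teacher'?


Counting words by splitting on spaces:
  Word 1: 'soft'
  Word 2: 'sad'
  Word 3: 'blue'
  Word 4: 'far'
  Word 5: 'teacher'
Total words: 5

5


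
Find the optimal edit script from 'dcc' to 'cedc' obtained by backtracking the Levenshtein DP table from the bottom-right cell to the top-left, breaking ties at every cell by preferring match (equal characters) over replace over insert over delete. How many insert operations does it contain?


Edit distance = 3. Backtracking from cell (3, 4) with preference match > replace > insert > delete,
then listing the resulting alignment 'dcc' -> 'cedc' left to right:
  Step 1: insert 'c' [insertion #1]
  Step 2: replace d->e
  Step 3: replace c->d
  Step 4: keep 'c'
Total insertions: 1

1


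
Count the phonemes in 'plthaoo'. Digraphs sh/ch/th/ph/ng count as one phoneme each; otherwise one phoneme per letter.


Parsing 'plthaoo' greedily, digraphs first:
  'p' -> consonant phoneme (phonemes so far: 1)
  'l' -> consonant phoneme (phonemes so far: 2)
  'th' -> digraph (1 consonant phoneme) (phonemes so far: 3)
  'a' -> vowel phoneme (phonemes so far: 4)
  'o' -> vowel phoneme (phonemes so far: 5)
  'o' -> vowel phoneme (phonemes so far: 6)
Total phonemes: 6

6


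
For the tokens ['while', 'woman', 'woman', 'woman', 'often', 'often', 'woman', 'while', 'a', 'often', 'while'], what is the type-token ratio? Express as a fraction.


Tokens: 11
Unique types: ('a', 'often', 'while', 'woman') = 4
TTR = 4/11
Already in lowest terms.

4/11


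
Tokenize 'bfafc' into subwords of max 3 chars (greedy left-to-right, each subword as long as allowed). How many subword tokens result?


'bfafc' has 5 characters.
Chunking with max size 3:
  Chunk 1: 'bfa' (positions 0-2)
  Chunk 2: 'fc' (positions 3-4)
Total chunks: ceil(5 / 3) = 2

2


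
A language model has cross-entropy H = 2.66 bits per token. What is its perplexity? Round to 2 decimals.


Perplexity formula: PP = 2^H
H = 2.66
PP = 2^2.66
Decompose: 2^2.66 = 2^2 * 2^0.66
2^2 = 4, 2^0.66 ~ 1.5800826
PP ~ 4 * 1.5800826 = 6.3203304
Rounded to 2 decimals: 6.32

6.32


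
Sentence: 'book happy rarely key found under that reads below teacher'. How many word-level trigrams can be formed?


Word trigrams from [10] words:
  Trigram 1: (book happy rarely)
  Trigram 2: (happy rarely key)
  Trigram 3: (rarely key found)
  Trigram 4: (key found under)
  Trigram 5: (found under that)
  Trigram 6: (under that reads)
  Trigram 7: (that reads below)
  Trigram 8: (reads below teacher)
Total word trigrams: 10 - 2 = 8

8


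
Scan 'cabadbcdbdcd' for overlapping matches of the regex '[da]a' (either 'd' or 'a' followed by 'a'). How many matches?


Pattern: [da]a means either 'd' or 'a' followed by 'a'.
Scanning 'cabadbcdbdcd' position-by-position:
  Pos 0: window 'ca' -> no
  Pos 1: window 'ab' -> no
  Pos 2: window 'ba' -> no
  Pos 3: window 'ad' -> no
  Pos 4: window 'db' -> no
  Pos 5: window 'bc' -> no
  Pos 6: window 'cd' -> no
  Pos 7: window 'db' -> no
  Pos 8: window 'bd' -> no
  Pos 9: window 'dc' -> no
  Pos 10: window 'cd' -> no
  Pos 11: window 'd' -> no
Total matches: 0

0


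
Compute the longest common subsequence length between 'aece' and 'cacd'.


DP table for LCS of 'aece' and 'cacd':
       c  a  c  d
    0  0  0  0  0
  a 0  0  1  1  1
  e 0  0  1  1  1
  c 0  1  1  2  2
  e 0  1  1  2  2
LCS: 'ac'
LCS length = 2

2


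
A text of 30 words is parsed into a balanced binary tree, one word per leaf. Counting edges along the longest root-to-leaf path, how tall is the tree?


In a balanced binary tree with n leaves the deepest leaf is ceil(log2(n)) edges below the root.
log2(30) = 4.9069
ceil(4.9069) = 5
height (edges) = 5

5


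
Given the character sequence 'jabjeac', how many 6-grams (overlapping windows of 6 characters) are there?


String 'jabjeac' has length L = 7.
Number of overlapping n-grams = L - n + 1
Substituting: 7 - 6 + 1 = 2

2


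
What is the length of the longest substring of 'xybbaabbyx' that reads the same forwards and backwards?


Scanning 'xybbaabbyx' for palindromic substrings.
Substring at positions 0-9: 'xybbaabbyx'.
Check: reverse('xybbaabbyx') = 'xybbaabbyx' -> palindrome confirmed.
No longer palindromic substring exists; longest length = 10

10


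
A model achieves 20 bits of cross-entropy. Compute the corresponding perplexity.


Perplexity formula: PP = 2^H
H = 20
PP = 2^20
PP = 2^20 = 1048576

1048576


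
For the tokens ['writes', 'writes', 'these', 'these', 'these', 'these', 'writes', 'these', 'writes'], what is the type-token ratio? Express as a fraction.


Tokens: 9
Unique types: ('these', 'writes') = 2
TTR = 2/9
Already in lowest terms.

2/9


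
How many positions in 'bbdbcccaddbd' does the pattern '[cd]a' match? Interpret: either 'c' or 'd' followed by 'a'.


Pattern: [cd]a means either 'c' or 'd' followed by 'a'.
Scanning 'bbdbcccaddbd' position-by-position:
  Pos 0: window 'bb' -> no
  Pos 1: window 'bd' -> no
  Pos 2: window 'db' -> no
  Pos 3: window 'bc' -> no
  Pos 4: window 'cc' -> no
  Pos 5: window 'cc' -> no
  Pos 6: window 'ca' -> MATCH
  Pos 7: window 'ad' -> no
  Pos 8: window 'dd' -> no
  Pos 9: window 'db' -> no
  Pos 10: window 'bd' -> no
  Pos 11: window 'd' -> no
Total matches: 1

1


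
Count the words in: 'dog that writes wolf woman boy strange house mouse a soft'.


Counting words by splitting on spaces:
  Word 1: 'dog'
  Word 2: 'that'
  Word 3: 'writes'
  Word 4: 'wolf'
  Word 5: 'woman'
  Word 6: 'boy'
  Word 7: 'strange'
  Word 8: 'house'
  Word 9: 'mouse'
  Word 10: 'a'
  Word 11: 'soft'
Total words: 11

11


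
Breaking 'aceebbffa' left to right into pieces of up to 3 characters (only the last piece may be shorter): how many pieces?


'aceebbffa' has 9 characters.
Chunking with max size 3:
  Chunk 1: 'ace' (positions 0-2)
  Chunk 2: 'ebb' (positions 3-5)
  Chunk 3: 'ffa' (positions 6-8)
Total chunks: ceil(9 / 3) = 3

3


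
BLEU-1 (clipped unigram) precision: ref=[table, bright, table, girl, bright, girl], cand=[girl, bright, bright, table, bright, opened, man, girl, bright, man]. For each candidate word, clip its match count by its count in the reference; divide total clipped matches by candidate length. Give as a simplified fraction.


Reference word counts: {'bright': 2, 'girl': 2, 'table': 2}
Checking each candidate word (with clipping):
  'girl' -> in reference (ref count 2, used 1/2) -> match (matches: 1)
  'bright' -> in reference (ref count 2, used 1/2) -> match (matches: 2)
  'bright' -> in reference (ref count 2, used 2/2) -> match (matches: 3)
  'table' -> in reference (ref count 2, used 1/2) -> match (matches: 4)
  'bright' -> ref count 2 already used up (2/2) -> clipped, no match (matches: 4)
  'opened' -> not in reference -> no match (matches: 4)
  'man' -> not in reference -> no match (matches: 4)
  'girl' -> in reference (ref count 2, used 2/2) -> match (matches: 5)
  'bright' -> ref count 2 already used up (2/2) -> clipped, no match (matches: 5)
  'man' -> not in reference -> no match (matches: 5)
Clipped matches: 5, Candidate length: 10
Precision = 5/10 = 1/2

1/2


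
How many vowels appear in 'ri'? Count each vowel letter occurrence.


Scanning each character of 'ri':
  Position 1: 'r' -> consonant (running count: 0)
  Position 2: 'i' -> vowel (running count: 1)
Total vowels: 1

1


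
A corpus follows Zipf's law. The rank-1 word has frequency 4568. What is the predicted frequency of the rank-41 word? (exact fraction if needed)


Zipf's law: freq(rank) = f1 / rank
f1 = 4568, rank = 41
freq = 4568 / 41
GCD(4568, 41) = 1
Simplified: 4568/41

4568/41


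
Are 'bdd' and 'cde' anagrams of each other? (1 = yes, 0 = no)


Sort characters of 'bdd': 'bdd'
Sort characters of 'cde': 'cde'
Sorted forms differ -> they are NOT anagrams
Result: 0

0


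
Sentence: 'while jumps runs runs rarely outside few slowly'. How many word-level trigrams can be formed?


Word trigrams from [8] words:
  Trigram 1: (while jumps runs)
  Trigram 2: (jumps runs runs)
  Trigram 3: (runs runs rarely)
  Trigram 4: (runs rarely outside)
  Trigram 5: (rarely outside few)
  Trigram 6: (outside few slowly)
Total word trigrams: 8 - 2 = 6

6


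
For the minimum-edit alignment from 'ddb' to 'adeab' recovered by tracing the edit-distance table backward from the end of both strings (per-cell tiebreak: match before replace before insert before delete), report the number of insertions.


Edit distance = 3. Backtracking from cell (3, 5) with preference match > replace > insert > delete,
then listing the resulting alignment 'ddb' -> 'adeab' left to right:
  Step 1: insert 'a' [insertion #1]
  Step 2: keep 'd'
  Step 3: insert 'e' [insertion #2]
  Step 4: replace d->a
  Step 5: keep 'b'
Total insertions: 2

2


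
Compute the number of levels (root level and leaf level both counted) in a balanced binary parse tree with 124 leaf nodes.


In a balanced binary tree with n leaves the deepest leaf is ceil(log2(n)) edges below the root,
so counting node levels inclusive of root and leaves gives ceil(log2(n)) + 1 levels.
log2(124) = 6.9542
ceil(6.9542) = 7
levels = 7 + 1 = 8

8


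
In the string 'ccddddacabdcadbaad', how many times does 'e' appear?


Scanning 'ccddddacabdcadbaad' for 'e':
  No matches found.
Total occurrences of 'e': 0

0


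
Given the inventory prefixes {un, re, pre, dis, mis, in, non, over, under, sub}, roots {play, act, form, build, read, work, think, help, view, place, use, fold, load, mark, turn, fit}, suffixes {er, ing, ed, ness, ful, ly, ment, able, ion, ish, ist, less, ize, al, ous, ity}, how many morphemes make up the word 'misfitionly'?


Segmenting 'misfitionly' against the inventory:
  'mis' -> prefix (morpheme 1)
  'fit' -> root (morpheme 2)
  'ion' -> suffix (morpheme 3)
  'ly' -> suffix (morpheme 4)
Total morphemes: 4

4


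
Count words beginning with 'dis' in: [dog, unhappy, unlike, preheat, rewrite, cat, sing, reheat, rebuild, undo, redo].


Checking each word for prefix 'dis':
  'dog' -> no (count: 0)
  'unhappy' -> no (count: 0)
  'unlike' -> no (count: 0)
  'preheat' -> no (count: 0)
  'rewrite' -> no (count: 0)
  'cat' -> no (count: 0)
  'sing' -> no (count: 0)
  'reheat' -> no (count: 0)
  'rebuild' -> no (count: 0)
  'undo' -> no (count: 0)
  'redo' -> no (count: 0)
Total with prefix 'dis': 0

0


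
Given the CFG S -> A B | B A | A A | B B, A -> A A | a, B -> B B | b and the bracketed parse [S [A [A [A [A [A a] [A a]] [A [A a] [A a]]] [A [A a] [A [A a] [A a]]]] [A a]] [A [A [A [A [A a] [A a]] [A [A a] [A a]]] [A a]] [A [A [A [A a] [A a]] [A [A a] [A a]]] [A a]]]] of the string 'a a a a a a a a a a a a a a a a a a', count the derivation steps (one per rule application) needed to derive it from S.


Every bracketed nonterminal node [X ...] in the tree is produced by exactly one rule application.
Reading the tree off as a leftmost derivation:
  Step 1: S  =>  A A   (applied S -> A A)
  Step 2: A A  =>  A A A   (applied A -> A A)
  Step 3: A A A  =>  A A A A   (applied A -> A A)
  Step 4: A A A A  =>  A A A A A   (applied A -> A A)
  Step 5: A A A A A  =>  A A A A A A   (applied A -> A A)
  Step 6: A A A A A A  =>  a A A A A A   (applied A -> a)
  Step 7: a A A A A A  =>  a a A A A A   (applied A -> a)
  Step 8: a a A A A A  =>  a a A A A A A   (applied A -> A A)
  Step 9: a a A A A A A  =>  a a a A A A A   (applied A -> a)
  Step 10: a a a A A A A  =>  a a a a A A A   (applied A -> a)
  Step 11: a a a a A A A  =>  a a a a A A A A   (applied A -> A A)
  Step 12: a a a a A A A A  =>  a a a a a A A A   (applied A -> a)
  Step 13: a a a a a A A A  =>  a a a a a A A A A   (applied A -> A A)
  Step 14: a a a a a A A A A  =>  a a a a a a A A A   (applied A -> a)
  Step 15: a a a a a a A A A  =>  a a a a a a a A A   (applied A -> a)
  Step 16: a a a a a a a A A  =>  a a a a a a a a A   (applied A -> a)
  Step 17: a a a a a a a a A  =>  a a a a a a a a A A   (applied A -> A A)
  Step 18: a a a a a a a a A A  =>  a a a a a a a a A A A   (applied A -> A A)
  Step 19: a a a a a a a a A A A  =>  a a a a a a a a A A A A   (applied A -> A A)
  Step 20: a a a a a a a a A A A A  =>  a a a a a a a a A A A A A   (applied A -> A A)
  Step 21: a a a a a a a a A A A A A  =>  a a a a a a a a a A A A A   (applied A -> a)
  Step 22: a a a a a a a a a A A A A  =>  a a a a a a a a a a A A A   (applied A -> a)
  Step 23: a a a a a a a a a a A A A  =>  a a a a a a a a a a A A A A   (applied A -> A A)
  Step 24: a a a a a a a a a a A A A A  =>  a a a a a a a a a a a A A A   (applied A -> a)
  Step 25: a a a a a a a a a a a A A A  =>  a a a a a a a a a a a a A A   (applied A -> a)
  Step 26: a a a a a a a a a a a a A A  =>  a a a a a a a a a a a a a A   (applied A -> a)
  Step 27: a a a a a a a a a a a a a A  =>  a a a a a a a a a a a a a A A   (applied A -> A A)
  Step 28: a a a a a a a a a a a a a A A  =>  a a a a a a a a a a a a a A A A   (applied A -> A A)
  Step 29: a a a a a a a a a a a a a A A A  =>  a a a a a a a a a a a a a A A A A   (applied A -> A A)
  Step 30: a a a a a a a a a a a a a A A A A  =>  a a a a a a a a a a a a a a A A A   (applied A -> a)
  Step 31: a a a a a a a a a a a a a a A A A  =>  a a a a a a a a a a a a a a a A A   (applied A -> a)
  Step 32: a a a a a a a a a a a a a a a A A  =>  a a a a a a a a a a a a a a a A A A   (applied A -> A A)
  Step 33: a a a a a a a a a a a a a a a A A A  =>  a a a a a a a a a a a a a a a a A A   (applied A -> a)
  Step 34: a a a a a a a a a a a a a a a a A A  =>  a a a a a a a a a a a a a a a a a A   (applied A -> a)
  Step 35: a a a a a a a a a a a a a a a a a A  =>  a a a a a a a a a a a a a a a a a a   (applied A -> a)
Final yield: a a a a a a a a a a a a a a a a a a
Total rewrite steps: 35

35


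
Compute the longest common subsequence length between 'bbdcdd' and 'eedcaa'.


DP table for LCS of 'bbdcdd' and 'eedcaa':
       e  e  d  c  a  a
    0  0  0  0  0  0  0
  b 0  0  0  0  0  0  0
  b 0  0  0  0  0  0  0
  d 0  0  0  1  1  1  1
  c 0  0  0  1  2  2  2
  d 0  0  0  1  2  2  2
  d 0  0  0  1  2  2  2
LCS: 'dc'
LCS length = 2

2


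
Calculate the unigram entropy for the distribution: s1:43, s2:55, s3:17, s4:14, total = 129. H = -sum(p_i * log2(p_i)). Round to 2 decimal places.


Computing entropy H = -sum(p_i * log2(p_i)):
  s1: p = 43/129 = 0.3333, -p*log2(p) = 0.5283
  s2: p = 55/129 = 0.4264, -p*log2(p) = 0.5244
  s3: p = 17/129 = 0.1318, -p*log2(p) = 0.3853
  s4: p = 14/129 = 0.1085, -p*log2(p) = 0.3477
H = sum of terms = 1.7857
Rounded to 2 decimals: 1.79

1.79


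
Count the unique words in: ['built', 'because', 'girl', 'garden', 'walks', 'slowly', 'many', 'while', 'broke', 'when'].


Listing all tokens and tracking unique types:
  Token 1: 'built' -> NEW (unique so far: 1)
  Token 2: 'because' -> NEW (unique so far: 2)
  Token 3: 'girl' -> NEW (unique so far: 3)
  Token 4: 'garden' -> NEW (unique so far: 4)
  Token 5: 'walks' -> NEW (unique so far: 5)
  Token 6: 'slowly' -> NEW (unique so far: 6)
  Token 7: 'many' -> NEW (unique so far: 7)
  Token 8: 'while' -> NEW (unique so far: 8)
  Token 9: 'broke' -> NEW (unique so far: 9)
  Token 10: 'when' -> NEW (unique so far: 10)
Unique types: ('because', 'broke', 'built', 'garden', 'girl', 'many', 'slowly', 'walks', 'when', 'while')
Vocabulary size: 10

10


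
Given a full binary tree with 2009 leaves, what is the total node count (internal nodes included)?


Leaf nodes (terminals): 2009
Internal nodes = n - 1 = 2009 - 1 = 2008
Total = leaves + internal = 2009 + 2008 = 4017

4017


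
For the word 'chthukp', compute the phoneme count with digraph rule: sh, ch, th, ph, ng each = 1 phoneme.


Parsing 'chthukp' greedily, digraphs first:
  'ch' -> digraph (1 consonant phoneme) (phonemes so far: 1)
  'th' -> digraph (1 consonant phoneme) (phonemes so far: 2)
  'u' -> vowel phoneme (phonemes so far: 3)
  'k' -> consonant phoneme (phonemes so far: 4)
  'p' -> consonant phoneme (phonemes so far: 5)
Total phonemes: 5

5


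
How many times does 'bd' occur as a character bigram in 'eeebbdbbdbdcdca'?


Scanning 'eeebbdbbdbdcdca' for bigram 'bd':
  Position 0: 'ee' -> no
  Position 1: 'ee' -> no
  Position 2: 'eb' -> no
  Position 3: 'bb' -> no
  Position 4: 'bd' -> MATCH
  Position 5: 'db' -> no
  Position 6: 'bb' -> no
  Position 7: 'bd' -> MATCH
  Position 8: 'db' -> no
  Position 9: 'bd' -> MATCH
  Position 10: 'dc' -> no
  Position 11: 'cd' -> no
  Position 12: 'dc' -> no
  Position 13: 'ca' -> no
Total matches: 3

3


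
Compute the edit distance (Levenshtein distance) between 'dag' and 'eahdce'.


Building DP table for s1='dag' (len 3) and s2='eahdce' (len 6):
       e  a  h  d  c  e
    0  1  2  3  4  5  6
  d 1  1  2  3  3  4  5
  a 2  2  1  2  3  4  5
  g 3  3  2  2  3  4  5
Edit distance = dp[3][6] = 5

5


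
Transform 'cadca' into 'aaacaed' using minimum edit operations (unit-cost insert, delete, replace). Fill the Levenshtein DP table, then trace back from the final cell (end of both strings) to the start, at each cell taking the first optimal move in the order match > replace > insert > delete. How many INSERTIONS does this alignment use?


Edit distance = 4. Backtracking from cell (5, 7) with preference match > replace > insert > delete,
then listing the resulting alignment 'cadca' -> 'aaacaed' left to right:
  Step 1: replace c->a
  Step 2: keep 'a'
  Step 3: replace d->a
  Step 4: keep 'c'
  Step 5: keep 'a'
  Step 6: insert 'e' [insertion #1]
  Step 7: insert 'd' [insertion #2]
Total insertions: 2

2


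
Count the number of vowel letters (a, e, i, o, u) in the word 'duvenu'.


Scanning each character of 'duvenu':
  Position 1: 'd' -> consonant (running count: 0)
  Position 2: 'u' -> vowel (running count: 1)
  Position 3: 'v' -> consonant (running count: 1)
  Position 4: 'e' -> vowel (running count: 2)
  Position 5: 'n' -> consonant (running count: 2)
  Position 6: 'u' -> vowel (running count: 3)
Total vowels: 3

3


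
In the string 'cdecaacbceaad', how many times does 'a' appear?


Scanning 'cdecaacbceaad' for 'a':
  Position 4: 'a' -> MATCH (count: 1)
  Position 5: 'a' -> MATCH (count: 2)
  Position 10: 'a' -> MATCH (count: 3)
  Position 11: 'a' -> MATCH (count: 4)
Total occurrences of 'a': 4

4


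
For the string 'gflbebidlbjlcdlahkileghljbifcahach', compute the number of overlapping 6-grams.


String 'gflbebidlbjlcdlahkileghljbifcahach' has length L = 34.
Number of overlapping n-grams = L - n + 1
Substituting: 34 - 6 + 1 = 29

29


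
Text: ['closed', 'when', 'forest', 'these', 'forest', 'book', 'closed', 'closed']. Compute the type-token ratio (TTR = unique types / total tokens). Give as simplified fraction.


Tokens: 8
Unique types: ('book', 'closed', 'forest', 'these', 'when') = 5
TTR = 5/8
Already in lowest terms.

5/8


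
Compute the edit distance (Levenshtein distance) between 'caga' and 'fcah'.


Building DP table for s1='caga' (len 4) and s2='fcah' (len 4):
       f  c  a  h
    0  1  2  3  4
  c 1  1  1  2  3
  a 2  2  2  1  2
  g 3  3  3  2  2
  a 4  4  4  3  3
Edit distance = dp[4][4] = 3

3


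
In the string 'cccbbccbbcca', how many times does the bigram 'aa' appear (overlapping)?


Scanning 'cccbbccbbcca' for bigram 'aa':
  Position 0: 'cc' -> no
  Position 1: 'cc' -> no
  Position 2: 'cb' -> no
  Position 3: 'bb' -> no
  Position 4: 'bc' -> no
  Position 5: 'cc' -> no
  Position 6: 'cb' -> no
  Position 7: 'bb' -> no
  Position 8: 'bc' -> no
  Position 9: 'cc' -> no
  Position 10: 'ca' -> no
Total matches: 0

0


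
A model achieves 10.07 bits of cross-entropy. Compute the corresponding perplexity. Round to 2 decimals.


Perplexity formula: PP = 2^H
H = 10.07
PP = 2^10.07
Decompose: 2^10.07 = 2^10 * 2^0.07
2^10 = 1024, 2^0.07 ~ 1.0497167
PP ~ 1024 * 1.0497167 = 1074.9099008
Rounded to 2 decimals: 1074.91

1074.91


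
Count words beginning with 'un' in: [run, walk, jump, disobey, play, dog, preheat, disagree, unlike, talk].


Checking each word for prefix 'un':
  'run' -> no (count: 0)
  'walk' -> no (count: 0)
  'jump' -> no (count: 0)
  'disobey' -> no (count: 0)
  'play' -> no (count: 0)
  'dog' -> no (count: 0)
  'preheat' -> no (count: 0)
  'disagree' -> no (count: 0)
  'unlike' -> YES, starts with 'un' (count: 1)
  'talk' -> no (count: 1)
Total with prefix 'un': 1

1


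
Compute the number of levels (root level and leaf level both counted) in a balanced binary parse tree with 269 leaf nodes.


In a balanced binary tree with n leaves the deepest leaf is ceil(log2(n)) edges below the root,
so counting node levels inclusive of root and leaves gives ceil(log2(n)) + 1 levels.
log2(269) = 8.0715
ceil(8.0715) = 9
levels = 9 + 1 = 10

10


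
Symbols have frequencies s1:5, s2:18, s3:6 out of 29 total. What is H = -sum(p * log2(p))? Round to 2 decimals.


Computing entropy H = -sum(p_i * log2(p_i)):
  s1: p = 5/29 = 0.1724, -p*log2(p) = 0.4373
  s2: p = 18/29 = 0.6207, -p*log2(p) = 0.4271
  s3: p = 6/29 = 0.2069, -p*log2(p) = 0.4703
H = sum of terms = 1.3347
Rounded to 2 decimals: 1.33

1.33


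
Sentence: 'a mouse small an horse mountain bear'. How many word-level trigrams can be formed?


Word trigrams from [7] words:
  Trigram 1: (a mouse small)
  Trigram 2: (mouse small an)
  Trigram 3: (small an horse)
  Trigram 4: (an horse mountain)
  Trigram 5: (horse mountain bear)
Total word trigrams: 7 - 2 = 5

5


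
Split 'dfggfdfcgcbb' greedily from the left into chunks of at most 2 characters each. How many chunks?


'dfggfdfcgcbb' has 12 characters.
Chunking with max size 2:
  Chunk 1: 'df' (positions 0-1)
  Chunk 2: 'gg' (positions 2-3)
  Chunk 3: 'fd' (positions 4-5)
  Chunk 4: 'fc' (positions 6-7)
  Chunk 5: 'gc' (positions 8-9)
  Chunk 6: 'bb' (positions 10-11)
Total chunks: ceil(12 / 2) = 6

6


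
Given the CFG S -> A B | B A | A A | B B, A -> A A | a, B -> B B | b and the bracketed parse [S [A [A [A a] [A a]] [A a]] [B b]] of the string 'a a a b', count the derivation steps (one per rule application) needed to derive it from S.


Every bracketed nonterminal node [X ...] in the tree is produced by exactly one rule application.
Reading the tree off as a leftmost derivation:
  Step 1: S  =>  A B   (applied S -> A B)
  Step 2: A B  =>  A A B   (applied A -> A A)
  Step 3: A A B  =>  A A A B   (applied A -> A A)
  Step 4: A A A B  =>  a A A B   (applied A -> a)
  Step 5: a A A B  =>  a a A B   (applied A -> a)
  Step 6: a a A B  =>  a a a B   (applied A -> a)
  Step 7: a a a B  =>  a a a b   (applied B -> b)
Final yield: a a a b
Total rewrite steps: 7

7


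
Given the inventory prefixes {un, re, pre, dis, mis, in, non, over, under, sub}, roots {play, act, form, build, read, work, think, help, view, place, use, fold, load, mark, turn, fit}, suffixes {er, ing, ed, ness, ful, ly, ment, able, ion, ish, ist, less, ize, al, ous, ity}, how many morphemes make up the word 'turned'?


Segmenting 'turned' against the inventory:
  'turn' -> root (morpheme 1)
  'ed' -> suffix (morpheme 2)
Total morphemes: 2

2


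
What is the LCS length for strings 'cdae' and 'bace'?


DP table for LCS of 'cdae' and 'bace':
       b  a  c  e
    0  0  0  0  0
  c 0  0  0  1  1
  d 0  0  0  1  1
  a 0  0  1  1  1
  e 0  0  1  1  2
LCS: 'ce'
LCS length = 2

2


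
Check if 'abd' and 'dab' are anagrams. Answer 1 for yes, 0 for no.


Sort characters of 'abd': 'abd'
Sort characters of 'dab': 'abd'
Sorted forms match -> they ARE anagrams
Result: 1

1


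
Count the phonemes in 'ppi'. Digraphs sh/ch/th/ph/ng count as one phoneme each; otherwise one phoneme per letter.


Parsing 'ppi' greedily, digraphs first:
  'p' -> consonant phoneme (phonemes so far: 1)
  'p' -> consonant phoneme (phonemes so far: 2)
  'i' -> vowel phoneme (phonemes so far: 3)
Total phonemes: 3

3


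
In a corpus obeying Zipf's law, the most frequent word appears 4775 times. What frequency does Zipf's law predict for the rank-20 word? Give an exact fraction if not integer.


Zipf's law: freq(rank) = f1 / rank
f1 = 4775, rank = 20
freq = 4775 / 20
GCD(4775, 20) = 5
Simplified: 955/4

955/4


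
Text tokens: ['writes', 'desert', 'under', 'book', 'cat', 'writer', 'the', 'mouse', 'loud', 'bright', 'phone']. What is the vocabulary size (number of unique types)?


Listing all tokens and tracking unique types:
  Token 1: 'writes' -> NEW (unique so far: 1)
  Token 2: 'desert' -> NEW (unique so far: 2)
  Token 3: 'under' -> NEW (unique so far: 3)
  Token 4: 'book' -> NEW (unique so far: 4)
  Token 5: 'cat' -> NEW (unique so far: 5)
  Token 6: 'writer' -> NEW (unique so far: 6)
  Token 7: 'the' -> NEW (unique so far: 7)
  Token 8: 'mouse' -> NEW (unique so far: 8)
  Token 9: 'loud' -> NEW (unique so far: 9)
  Token 10: 'bright' -> NEW (unique so far: 10)
  Token 11: 'phone' -> NEW (unique so far: 11)
Unique types: ('book', 'bright', 'cat', 'desert', 'loud', 'mouse', 'phone', 'the', 'under', 'writer', 'writes')
Vocabulary size: 11

11
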